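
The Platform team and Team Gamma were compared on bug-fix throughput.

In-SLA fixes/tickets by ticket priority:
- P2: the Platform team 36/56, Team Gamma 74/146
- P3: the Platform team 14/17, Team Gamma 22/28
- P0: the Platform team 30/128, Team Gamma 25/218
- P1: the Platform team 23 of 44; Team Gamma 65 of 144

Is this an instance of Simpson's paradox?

No

P2: the Platform team 36/56 = 64.3%, Team Gamma 74/146 = 50.7% → the Platform team
P3: the Platform team 14/17 = 82.4%, Team Gamma 22/28 = 78.6% → the Platform team
P0: the Platform team 30/128 = 23.4%, Team Gamma 25/218 = 11.5% → the Platform team
P1: the Platform team 23/44 = 52.3%, Team Gamma 65/144 = 45.1% → the Platform team
Overall: the Platform team 103/245 = 42.0%, Team Gamma 186/536 = 34.7% → the Platform team
The Platform team wins overall and in every ticket group — no reversal.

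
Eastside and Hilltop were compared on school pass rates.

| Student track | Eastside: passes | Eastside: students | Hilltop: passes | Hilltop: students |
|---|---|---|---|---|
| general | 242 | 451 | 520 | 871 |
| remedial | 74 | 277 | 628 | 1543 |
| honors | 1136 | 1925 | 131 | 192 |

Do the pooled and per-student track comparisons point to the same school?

No

General: Eastside 242/451 = 53.7%, Hilltop 520/871 = 59.7% → Hilltop
Remedial: Eastside 74/277 = 26.7%, Hilltop 628/1543 = 40.7% → Hilltop
Honors: Eastside 1136/1925 = 59.0%, Hilltop 131/192 = 68.2% → Hilltop
Overall: Eastside 1452/2653 = 54.7%, Hilltop 1279/2606 = 49.1% → Eastside
Hilltop wins each student group but Eastside wins overall — the comparison reverses. Hilltop's students skew toward remedial, which has a lower base rate.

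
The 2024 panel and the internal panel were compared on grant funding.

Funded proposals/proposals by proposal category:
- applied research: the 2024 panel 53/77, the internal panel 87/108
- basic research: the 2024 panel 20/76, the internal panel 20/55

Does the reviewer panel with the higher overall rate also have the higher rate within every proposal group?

Yes

Applied research: the 2024 panel 53/77 = 68.8%, the internal panel 87/108 = 80.6% → the internal panel
Basic research: the 2024 panel 20/76 = 26.3%, the internal panel 20/55 = 36.4% → the internal panel
Overall: the 2024 panel 73/153 = 47.7%, the internal panel 107/163 = 65.6% → the internal panel
The internal panel wins overall and in every proposal group — no reversal.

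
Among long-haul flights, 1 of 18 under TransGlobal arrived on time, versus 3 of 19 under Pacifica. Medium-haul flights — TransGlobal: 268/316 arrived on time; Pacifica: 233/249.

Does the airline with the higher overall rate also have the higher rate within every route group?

Yes

Long-haul: TransGlobal 1/18 = 5.6%, Pacifica 3/19 = 15.8% → Pacifica
Medium-haul: TransGlobal 268/316 = 84.8%, Pacifica 233/249 = 93.6% → Pacifica
Overall: TransGlobal 269/334 = 80.5%, Pacifica 236/268 = 88.1% → Pacifica
Pacifica wins overall and in every route group — no reversal.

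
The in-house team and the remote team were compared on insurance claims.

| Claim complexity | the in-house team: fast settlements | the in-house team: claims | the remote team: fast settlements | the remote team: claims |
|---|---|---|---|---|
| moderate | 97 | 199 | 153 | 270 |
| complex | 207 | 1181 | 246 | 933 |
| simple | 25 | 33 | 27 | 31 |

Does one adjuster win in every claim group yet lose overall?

No

Moderate: the in-house team 97/199 = 48.7%, the remote team 153/270 = 56.7% → the remote team
Complex: the in-house team 207/1181 = 17.5%, the remote team 246/933 = 26.4% → the remote team
Simple: the in-house team 25/33 = 75.8%, the remote team 27/31 = 87.1% → the remote team
Overall: the in-house team 329/1413 = 23.3%, the remote team 426/1234 = 34.5% → the remote team
The remote team wins overall and in every claim group — no reversal.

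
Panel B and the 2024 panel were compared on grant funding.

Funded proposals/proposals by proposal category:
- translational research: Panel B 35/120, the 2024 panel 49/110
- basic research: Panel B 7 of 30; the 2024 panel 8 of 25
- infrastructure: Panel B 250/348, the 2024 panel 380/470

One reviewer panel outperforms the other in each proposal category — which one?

Translational research: Panel B 35/120 = 29.2%, the 2024 panel 49/110 = 44.5% → the 2024 panel
Basic research: Panel B 7/30 = 23.3%, the 2024 panel 8/25 = 32.0% → the 2024 panel
Infrastructure: Panel B 250/348 = 71.8%, the 2024 panel 380/470 = 80.9% → the 2024 panel
The 2024 panel has the higher rate in all 3 groups.

the 2024 panel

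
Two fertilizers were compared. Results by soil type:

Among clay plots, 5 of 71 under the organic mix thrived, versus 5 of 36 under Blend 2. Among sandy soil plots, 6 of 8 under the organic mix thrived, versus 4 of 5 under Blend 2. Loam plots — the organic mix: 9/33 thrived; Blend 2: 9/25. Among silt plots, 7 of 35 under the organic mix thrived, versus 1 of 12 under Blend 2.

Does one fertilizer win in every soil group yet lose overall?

No

Clay: the organic mix 5/71 = 7.0%, Blend 2 5/36 = 13.9% → Blend 2
Sandy soil: the organic mix 6/8 = 75.0%, Blend 2 4/5 = 80.0% → Blend 2
Loam: the organic mix 9/33 = 27.3%, Blend 2 9/25 = 36.0% → Blend 2
Silt: the organic mix 7/35 = 20.0%, Blend 2 1/12 = 8.3% → the organic mix
Overall: the organic mix 27/147 = 18.4%, Blend 2 19/78 = 24.4% → Blend 2
Neither sweeps: the organic mix wins 1 of 4 groups, Blend 2 wins 3. Blend 2 wins overall but not every group — no Simpson reversal.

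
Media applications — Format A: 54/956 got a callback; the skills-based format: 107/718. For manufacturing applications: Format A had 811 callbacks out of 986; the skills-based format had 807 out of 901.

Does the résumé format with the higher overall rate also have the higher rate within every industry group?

Media: Format A 54/956 = 5.6%, the skills-based format 107/718 = 14.9% → the skills-based format
Manufacturing: Format A 811/986 = 82.3%, the skills-based format 807/901 = 89.6% → the skills-based format
Overall: Format A 865/1942 = 44.5%, the skills-based format 914/1619 = 56.5% → the skills-based format
The skills-based format wins overall and in every industry group — no reversal.

Yes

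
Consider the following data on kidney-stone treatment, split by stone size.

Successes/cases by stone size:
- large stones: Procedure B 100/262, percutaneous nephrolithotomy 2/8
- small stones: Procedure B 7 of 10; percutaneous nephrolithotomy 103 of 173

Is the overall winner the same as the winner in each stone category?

No

Large stones: Procedure B 100/262 = 38.2%, percutaneous nephrolithotomy 2/8 = 25.0% → Procedure B
Small stones: Procedure B 7/10 = 70.0%, percutaneous nephrolithotomy 103/173 = 59.5% → Procedure B
Overall: Procedure B 107/272 = 39.3%, percutaneous nephrolithotomy 105/181 = 58.0% → percutaneous nephrolithotomy
Procedure B wins each stone group but percutaneous nephrolithotomy wins overall — the comparison reverses. Procedure B's cases skew toward large stones, which has a lower base rate.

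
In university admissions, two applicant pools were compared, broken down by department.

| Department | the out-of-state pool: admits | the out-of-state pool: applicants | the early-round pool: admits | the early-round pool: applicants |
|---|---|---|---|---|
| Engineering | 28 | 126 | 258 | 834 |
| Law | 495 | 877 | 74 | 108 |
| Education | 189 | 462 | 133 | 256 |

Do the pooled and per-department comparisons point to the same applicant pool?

No

Engineering: the out-of-state pool 28/126 = 22.2%, the early-round pool 258/834 = 30.9% → the early-round pool
Law: the out-of-state pool 495/877 = 56.4%, the early-round pool 74/108 = 68.5% → the early-round pool
Education: the out-of-state pool 189/462 = 40.9%, the early-round pool 133/256 = 52.0% → the early-round pool
Overall: the out-of-state pool 712/1465 = 48.6%, the early-round pool 465/1198 = 38.8% → the out-of-state pool
The early-round pool wins each department group but the out-of-state pool wins overall — the comparison reverses. The early-round pool's applicants skew toward Engineering, which has a lower base rate.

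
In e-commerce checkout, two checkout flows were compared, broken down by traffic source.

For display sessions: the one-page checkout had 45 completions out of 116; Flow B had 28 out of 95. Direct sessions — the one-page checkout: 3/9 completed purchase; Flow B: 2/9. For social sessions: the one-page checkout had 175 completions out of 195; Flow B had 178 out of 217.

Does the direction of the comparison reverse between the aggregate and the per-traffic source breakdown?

Display: the one-page checkout 45/116 = 38.8%, Flow B 28/95 = 29.5% → the one-page checkout
Direct: the one-page checkout 3/9 = 33.3%, Flow B 2/9 = 22.2% → the one-page checkout
Social: the one-page checkout 175/195 = 89.7%, Flow B 178/217 = 82.0% → the one-page checkout
Overall: the one-page checkout 223/320 = 69.7%, Flow B 208/321 = 64.8% → the one-page checkout
The one-page checkout wins overall and in every traffic group — no reversal.

No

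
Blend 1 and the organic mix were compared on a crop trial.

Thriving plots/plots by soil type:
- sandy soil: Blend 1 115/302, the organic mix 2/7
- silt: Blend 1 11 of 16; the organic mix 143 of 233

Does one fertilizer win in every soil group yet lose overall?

Sandy soil: Blend 1 115/302 = 38.1%, the organic mix 2/7 = 28.6% → Blend 1
Silt: Blend 1 11/16 = 68.8%, the organic mix 143/233 = 61.4% → Blend 1
Overall: Blend 1 126/318 = 39.6%, the organic mix 145/240 = 60.4% → the organic mix
Blend 1 wins each soil group but the organic mix wins overall — the comparison reverses. Blend 1's plots skew toward sandy soil, which has a lower base rate.

Yes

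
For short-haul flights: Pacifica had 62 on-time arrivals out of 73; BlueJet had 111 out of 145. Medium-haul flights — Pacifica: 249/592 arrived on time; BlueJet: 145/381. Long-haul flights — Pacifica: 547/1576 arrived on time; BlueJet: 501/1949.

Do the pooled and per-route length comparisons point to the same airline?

Yes

Short-haul: Pacifica 62/73 = 84.9%, BlueJet 111/145 = 76.6% → Pacifica
Medium-haul: Pacifica 249/592 = 42.1%, BlueJet 145/381 = 38.1% → Pacifica
Long-haul: Pacifica 547/1576 = 34.7%, BlueJet 501/1949 = 25.7% → Pacifica
Overall: Pacifica 858/2241 = 38.3%, BlueJet 757/2475 = 30.6% → Pacifica
Pacifica wins overall and in every route group — no reversal.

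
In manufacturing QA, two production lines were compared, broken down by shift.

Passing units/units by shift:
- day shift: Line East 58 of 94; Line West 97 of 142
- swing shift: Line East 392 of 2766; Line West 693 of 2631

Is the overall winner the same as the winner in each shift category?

Day shift: Line East 58/94 = 61.7%, Line West 97/142 = 68.3% → Line West
Swing shift: Line East 392/2766 = 14.2%, Line West 693/2631 = 26.3% → Line West
Overall: Line East 450/2860 = 15.7%, Line West 790/2773 = 28.5% → Line West
Line West wins overall and in every shift group — no reversal.

Yes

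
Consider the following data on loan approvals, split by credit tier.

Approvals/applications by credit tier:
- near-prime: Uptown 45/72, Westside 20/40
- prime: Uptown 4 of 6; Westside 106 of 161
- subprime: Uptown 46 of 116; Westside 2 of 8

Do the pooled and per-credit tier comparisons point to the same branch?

No

Near-prime: Uptown 45/72 = 62.5%, Westside 20/40 = 50.0% → Uptown
Prime: Uptown 4/6 = 66.7%, Westside 106/161 = 65.8% → Uptown
Subprime: Uptown 46/116 = 39.7%, Westside 2/8 = 25.0% → Uptown
Overall: Uptown 95/194 = 49.0%, Westside 128/209 = 61.2% → Westside
Uptown wins each credit group but Westside wins overall — the comparison reverses. Uptown's applications skew toward subprime, which has a lower base rate.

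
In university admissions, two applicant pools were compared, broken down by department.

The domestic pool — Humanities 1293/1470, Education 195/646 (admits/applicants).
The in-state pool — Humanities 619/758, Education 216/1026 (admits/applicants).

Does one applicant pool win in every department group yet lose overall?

Humanities: the domestic pool 1293/1470 = 88.0%, the in-state pool 619/758 = 81.7% → the domestic pool
Education: the domestic pool 195/646 = 30.2%, the in-state pool 216/1026 = 21.1% → the domestic pool
Overall: the domestic pool 1488/2116 = 70.3%, the in-state pool 835/1784 = 46.8% → the domestic pool
The domestic pool wins overall and in every department group — no reversal.

No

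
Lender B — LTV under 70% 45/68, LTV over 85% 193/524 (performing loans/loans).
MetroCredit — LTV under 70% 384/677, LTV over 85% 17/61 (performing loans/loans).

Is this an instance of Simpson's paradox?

Yes

LTV under 70%: Lender B 45/68 = 66.2%, MetroCredit 384/677 = 56.7% → Lender B
LTV over 85%: Lender B 193/524 = 36.8%, MetroCredit 17/61 = 27.9% → Lender B
Overall: Lender B 238/592 = 40.2%, MetroCredit 401/738 = 54.3% → MetroCredit
Lender B wins each loan-to-value group but MetroCredit wins overall — the comparison reverses. Lender B's loans skew toward LTV over 85%, which has a lower base rate.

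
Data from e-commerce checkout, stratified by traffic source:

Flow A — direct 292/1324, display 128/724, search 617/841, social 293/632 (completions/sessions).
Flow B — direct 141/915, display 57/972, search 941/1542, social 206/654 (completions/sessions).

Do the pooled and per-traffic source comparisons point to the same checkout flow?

Yes

Direct: Flow A 292/1324 = 22.1%, Flow B 141/915 = 15.4% → Flow A
Display: Flow A 128/724 = 17.7%, Flow B 57/972 = 5.9% → Flow A
Search: Flow A 617/841 = 73.4%, Flow B 941/1542 = 61.0% → Flow A
Social: Flow A 293/632 = 46.4%, Flow B 206/654 = 31.5% → Flow A
Overall: Flow A 1330/3521 = 37.8%, Flow B 1345/4083 = 32.9% → Flow A
Flow A wins overall and in every traffic group — no reversal.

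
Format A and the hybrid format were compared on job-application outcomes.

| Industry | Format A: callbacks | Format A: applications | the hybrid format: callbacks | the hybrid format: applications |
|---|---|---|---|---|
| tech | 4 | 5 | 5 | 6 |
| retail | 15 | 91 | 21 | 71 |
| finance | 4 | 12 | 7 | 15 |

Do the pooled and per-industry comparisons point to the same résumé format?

Tech: Format A 4/5 = 80.0%, the hybrid format 5/6 = 83.3% → the hybrid format
Retail: Format A 15/91 = 16.5%, the hybrid format 21/71 = 29.6% → the hybrid format
Finance: Format A 4/12 = 33.3%, the hybrid format 7/15 = 46.7% → the hybrid format
Overall: Format A 23/108 = 21.3%, the hybrid format 33/92 = 35.9% → the hybrid format
The hybrid format wins overall and in every industry group — no reversal.

Yes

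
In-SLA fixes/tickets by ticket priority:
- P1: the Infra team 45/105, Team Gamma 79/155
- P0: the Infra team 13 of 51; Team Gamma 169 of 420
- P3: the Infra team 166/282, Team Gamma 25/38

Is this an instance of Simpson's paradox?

Yes

P1: the Infra team 45/105 = 42.9%, Team Gamma 79/155 = 51.0% → Team Gamma
P0: the Infra team 13/51 = 25.5%, Team Gamma 169/420 = 40.2% → Team Gamma
P3: the Infra team 166/282 = 58.9%, Team Gamma 25/38 = 65.8% → Team Gamma
Overall: the Infra team 224/438 = 51.1%, Team Gamma 273/613 = 44.5% → the Infra team
Team Gamma wins each ticket group but the Infra team wins overall — the comparison reverses. Team Gamma's tickets skew toward P0, which has a lower base rate.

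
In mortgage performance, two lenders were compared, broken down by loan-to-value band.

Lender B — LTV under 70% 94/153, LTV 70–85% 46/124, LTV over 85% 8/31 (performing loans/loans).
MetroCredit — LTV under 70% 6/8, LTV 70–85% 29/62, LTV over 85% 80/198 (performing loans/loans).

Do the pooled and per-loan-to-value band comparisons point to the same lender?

LTV under 70%: Lender B 94/153 = 61.4%, MetroCredit 6/8 = 75.0% → MetroCredit
LTV 70–85%: Lender B 46/124 = 37.1%, MetroCredit 29/62 = 46.8% → MetroCredit
LTV over 85%: Lender B 8/31 = 25.8%, MetroCredit 80/198 = 40.4% → MetroCredit
Overall: Lender B 148/308 = 48.1%, MetroCredit 115/268 = 42.9% → Lender B
MetroCredit wins each loan-to-value group but Lender B wins overall — the comparison reverses. MetroCredit's loans skew toward LTV over 85%, which has a lower base rate.

No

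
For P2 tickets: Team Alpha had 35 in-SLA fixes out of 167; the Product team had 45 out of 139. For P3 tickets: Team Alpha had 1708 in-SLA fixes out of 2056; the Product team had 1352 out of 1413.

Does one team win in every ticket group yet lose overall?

No

P2: Team Alpha 35/167 = 21.0%, the Product team 45/139 = 32.4% → the Product team
P3: Team Alpha 1708/2056 = 83.1%, the Product team 1352/1413 = 95.7% → the Product team
Overall: Team Alpha 1743/2223 = 78.4%, the Product team 1397/1552 = 90.0% → the Product team
The Product team wins overall and in every ticket group — no reversal.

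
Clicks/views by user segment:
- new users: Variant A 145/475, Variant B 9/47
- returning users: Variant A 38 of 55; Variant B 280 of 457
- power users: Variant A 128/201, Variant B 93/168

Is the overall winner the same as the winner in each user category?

New users: Variant A 145/475 = 30.5%, Variant B 9/47 = 19.1% → Variant A
Returning users: Variant A 38/55 = 69.1%, Variant B 280/457 = 61.3% → Variant A
Power users: Variant A 128/201 = 63.7%, Variant B 93/168 = 55.4% → Variant A
Overall: Variant A 311/731 = 42.5%, Variant B 382/672 = 56.8% → Variant B
Variant A wins each user group but Variant B wins overall — the comparison reverses. Variant A's views skew toward new users, which has a lower base rate.

No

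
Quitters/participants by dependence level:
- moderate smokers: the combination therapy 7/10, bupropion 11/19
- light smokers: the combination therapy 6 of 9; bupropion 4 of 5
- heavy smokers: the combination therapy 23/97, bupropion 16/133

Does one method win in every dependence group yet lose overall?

Moderate smokers: the combination therapy 7/10 = 70.0%, bupropion 11/19 = 57.9% → the combination therapy
Light smokers: the combination therapy 6/9 = 66.7%, bupropion 4/5 = 80.0% → bupropion
Heavy smokers: the combination therapy 23/97 = 23.7%, bupropion 16/133 = 12.0% → the combination therapy
Overall: the combination therapy 36/116 = 31.0%, bupropion 31/157 = 19.7% → the combination therapy
Neither sweeps: the combination therapy wins 2 of 3 groups, bupropion wins 1. The combination therapy wins overall but not every group — no Simpson reversal.

No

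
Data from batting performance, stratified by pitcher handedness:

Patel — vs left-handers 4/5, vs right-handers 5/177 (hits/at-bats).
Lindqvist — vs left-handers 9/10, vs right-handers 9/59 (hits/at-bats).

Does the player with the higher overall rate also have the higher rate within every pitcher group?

Yes

Vs left-handers: Patel 4/5 = 80.0%, Lindqvist 9/10 = 90.0% → Lindqvist
Vs right-handers: Patel 5/177 = 2.8%, Lindqvist 9/59 = 15.3% → Lindqvist
Overall: Patel 9/182 = 4.9%, Lindqvist 18/69 = 26.1% → Lindqvist
Lindqvist wins overall and in every pitcher group — no reversal.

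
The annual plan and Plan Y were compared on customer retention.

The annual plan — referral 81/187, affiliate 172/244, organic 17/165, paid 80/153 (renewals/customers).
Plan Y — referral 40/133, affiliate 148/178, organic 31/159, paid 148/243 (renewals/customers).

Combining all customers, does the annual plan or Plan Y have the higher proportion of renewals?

Plan Y

Referral: the annual plan 81/187 = 43.3%, Plan Y 40/133 = 30.1% → the annual plan
Affiliate: the annual plan 172/244 = 70.5%, Plan Y 148/178 = 83.1% → Plan Y
Organic: the annual plan 17/165 = 10.3%, Plan Y 31/159 = 19.5% → Plan Y
Paid: the annual plan 80/153 = 52.3%, Plan Y 148/243 = 60.9% → Plan Y
Overall: the annual plan 350/749 = 46.7%, Plan Y 367/713 = 51.5% → Plan Y
(Neither sweeps every signup group, but Plan Y has the higher pooled rate.)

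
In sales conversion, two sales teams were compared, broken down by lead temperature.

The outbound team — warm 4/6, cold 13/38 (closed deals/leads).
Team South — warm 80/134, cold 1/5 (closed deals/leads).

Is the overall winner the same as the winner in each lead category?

Warm: the outbound team 4/6 = 66.7%, Team South 80/134 = 59.7% → the outbound team
Cold: the outbound team 13/38 = 34.2%, Team South 1/5 = 20.0% → the outbound team
Overall: the outbound team 17/44 = 38.6%, Team South 81/139 = 58.3% → Team South
The outbound team wins each lead group but Team South wins overall — the comparison reverses. The outbound team's leads skew toward cold, which has a lower base rate.

No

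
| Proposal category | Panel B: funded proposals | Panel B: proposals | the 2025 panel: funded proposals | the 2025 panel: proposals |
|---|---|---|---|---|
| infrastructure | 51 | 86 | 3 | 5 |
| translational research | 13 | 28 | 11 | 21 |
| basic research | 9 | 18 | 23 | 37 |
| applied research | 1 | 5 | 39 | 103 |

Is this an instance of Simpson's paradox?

Yes

Infrastructure: Panel B 51/86 = 59.3%, the 2025 panel 3/5 = 60.0% → the 2025 panel
Translational research: Panel B 13/28 = 46.4%, the 2025 panel 11/21 = 52.4% → the 2025 panel
Basic research: Panel B 9/18 = 50.0%, the 2025 panel 23/37 = 62.2% → the 2025 panel
Applied research: Panel B 1/5 = 20.0%, the 2025 panel 39/103 = 37.9% → the 2025 panel
Overall: Panel B 74/137 = 54.0%, the 2025 panel 76/166 = 45.8% → Panel B
The 2025 panel wins each proposal group but Panel B wins overall — the comparison reverses. The 2025 panel's proposals skew toward applied research, which has a lower base rate.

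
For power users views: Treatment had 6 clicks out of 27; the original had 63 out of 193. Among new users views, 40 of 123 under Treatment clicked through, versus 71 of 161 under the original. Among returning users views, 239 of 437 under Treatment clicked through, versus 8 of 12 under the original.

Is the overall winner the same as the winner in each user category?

Power users: Treatment 6/27 = 22.2%, the original 63/193 = 32.6% → the original
New users: Treatment 40/123 = 32.5%, the original 71/161 = 44.1% → the original
Returning users: Treatment 239/437 = 54.7%, the original 8/12 = 66.7% → the original
Overall: Treatment 285/587 = 48.6%, the original 142/366 = 38.8% → Treatment
The original wins each user group but Treatment wins overall — the comparison reverses. The original's views skew toward power users, which has a lower base rate.

No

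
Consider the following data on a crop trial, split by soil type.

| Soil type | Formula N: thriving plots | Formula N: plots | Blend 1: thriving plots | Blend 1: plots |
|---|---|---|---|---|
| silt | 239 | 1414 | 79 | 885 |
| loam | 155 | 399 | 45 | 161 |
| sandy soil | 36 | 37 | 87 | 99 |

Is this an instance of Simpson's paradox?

Silt: Formula N 239/1414 = 16.9%, Blend 1 79/885 = 8.9% → Formula N
Loam: Formula N 155/399 = 38.8%, Blend 1 45/161 = 28.0% → Formula N
Sandy soil: Formula N 36/37 = 97.3%, Blend 1 87/99 = 87.9% → Formula N
Overall: Formula N 430/1850 = 23.2%, Blend 1 211/1145 = 18.4% → Formula N
Formula N wins overall and in every soil group — no reversal.

No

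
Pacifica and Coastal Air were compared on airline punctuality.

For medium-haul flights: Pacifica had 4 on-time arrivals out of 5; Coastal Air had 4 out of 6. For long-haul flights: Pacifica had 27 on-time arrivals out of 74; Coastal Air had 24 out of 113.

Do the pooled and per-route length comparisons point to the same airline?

Medium-haul: Pacifica 4/5 = 80.0%, Coastal Air 4/6 = 66.7% → Pacifica
Long-haul: Pacifica 27/74 = 36.5%, Coastal Air 24/113 = 21.2% → Pacifica
Overall: Pacifica 31/79 = 39.2%, Coastal Air 28/119 = 23.5% → Pacifica
Pacifica wins overall and in every route group — no reversal.

Yes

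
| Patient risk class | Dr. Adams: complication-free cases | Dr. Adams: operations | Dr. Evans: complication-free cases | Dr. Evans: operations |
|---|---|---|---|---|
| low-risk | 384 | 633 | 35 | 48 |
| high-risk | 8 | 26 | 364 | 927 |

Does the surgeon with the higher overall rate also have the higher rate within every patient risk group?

No

Low-risk: Dr. Adams 384/633 = 60.7%, Dr. Evans 35/48 = 72.9% → Dr. Evans
High-risk: Dr. Adams 8/26 = 30.8%, Dr. Evans 364/927 = 39.3% → Dr. Evans
Overall: Dr. Adams 392/659 = 59.5%, Dr. Evans 399/975 = 40.9% → Dr. Adams
Dr. Evans wins each patient risk group but Dr. Adams wins overall — the comparison reverses. Dr. Evans's operations skew toward high-risk, which has a lower base rate.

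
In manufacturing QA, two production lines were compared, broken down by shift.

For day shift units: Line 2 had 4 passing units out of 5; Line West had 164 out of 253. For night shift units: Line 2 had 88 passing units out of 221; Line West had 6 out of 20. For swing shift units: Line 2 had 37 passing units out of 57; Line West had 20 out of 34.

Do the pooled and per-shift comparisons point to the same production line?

Day shift: Line 2 4/5 = 80.0%, Line West 164/253 = 64.8% → Line 2
Night shift: Line 2 88/221 = 39.8%, Line West 6/20 = 30.0% → Line 2
Swing shift: Line 2 37/57 = 64.9%, Line West 20/34 = 58.8% → Line 2
Overall: Line 2 129/283 = 45.6%, Line West 190/307 = 61.9% → Line West
Line 2 wins each shift group but Line West wins overall — the comparison reverses. Line 2's units skew toward night shift, which has a lower base rate.

No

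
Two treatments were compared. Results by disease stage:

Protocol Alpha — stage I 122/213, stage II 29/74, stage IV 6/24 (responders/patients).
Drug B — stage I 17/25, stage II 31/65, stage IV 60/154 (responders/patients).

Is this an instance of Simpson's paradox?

Yes

Stage I: Protocol Alpha 122/213 = 57.3%, Drug B 17/25 = 68.0% → Drug B
Stage II: Protocol Alpha 29/74 = 39.2%, Drug B 31/65 = 47.7% → Drug B
Stage IV: Protocol Alpha 6/24 = 25.0%, Drug B 60/154 = 39.0% → Drug B
Overall: Protocol Alpha 157/311 = 50.5%, Drug B 108/244 = 44.3% → Protocol Alpha
Drug B wins each disease group but Protocol Alpha wins overall — the comparison reverses. Drug B's patients skew toward stage IV, which has a lower base rate.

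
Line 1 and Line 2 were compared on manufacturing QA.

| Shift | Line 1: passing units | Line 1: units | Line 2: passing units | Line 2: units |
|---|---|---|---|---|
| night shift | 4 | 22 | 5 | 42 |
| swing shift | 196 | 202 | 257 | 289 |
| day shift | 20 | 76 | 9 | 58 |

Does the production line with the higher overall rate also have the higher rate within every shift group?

Night shift: Line 1 4/22 = 18.2%, Line 2 5/42 = 11.9% → Line 1
Swing shift: Line 1 196/202 = 97.0%, Line 2 257/289 = 88.9% → Line 1
Day shift: Line 1 20/76 = 26.3%, Line 2 9/58 = 15.5% → Line 1
Overall: Line 1 220/300 = 73.3%, Line 2 271/389 = 69.7% → Line 1
Line 1 wins overall and in every shift group — no reversal.

Yes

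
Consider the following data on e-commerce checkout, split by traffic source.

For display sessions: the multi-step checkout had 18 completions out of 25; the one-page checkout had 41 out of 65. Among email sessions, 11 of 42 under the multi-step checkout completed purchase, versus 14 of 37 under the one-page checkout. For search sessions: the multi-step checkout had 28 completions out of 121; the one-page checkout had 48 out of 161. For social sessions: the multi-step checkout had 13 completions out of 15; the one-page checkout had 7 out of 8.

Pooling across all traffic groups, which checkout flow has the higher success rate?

the one-page checkout

Display: the multi-step checkout 18/25 = 72.0%, the one-page checkout 41/65 = 63.1% → the multi-step checkout
Email: the multi-step checkout 11/42 = 26.2%, the one-page checkout 14/37 = 37.8% → the one-page checkout
Search: the multi-step checkout 28/121 = 23.1%, the one-page checkout 48/161 = 29.8% → the one-page checkout
Social: the multi-step checkout 13/15 = 86.7%, the one-page checkout 7/8 = 87.5% → the one-page checkout
Overall: the multi-step checkout 70/203 = 34.5%, the one-page checkout 110/271 = 40.6% → the one-page checkout
(Neither sweeps every traffic group, but the one-page checkout has the higher pooled rate.)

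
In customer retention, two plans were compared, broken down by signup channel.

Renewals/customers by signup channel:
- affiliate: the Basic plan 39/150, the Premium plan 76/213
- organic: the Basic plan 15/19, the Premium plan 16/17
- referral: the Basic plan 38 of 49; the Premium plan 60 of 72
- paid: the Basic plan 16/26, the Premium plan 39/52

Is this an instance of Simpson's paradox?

Affiliate: the Basic plan 39/150 = 26.0%, the Premium plan 76/213 = 35.7% → the Premium plan
Organic: the Basic plan 15/19 = 78.9%, the Premium plan 16/17 = 94.1% → the Premium plan
Referral: the Basic plan 38/49 = 77.6%, the Premium plan 60/72 = 83.3% → the Premium plan
Paid: the Basic plan 16/26 = 61.5%, the Premium plan 39/52 = 75.0% → the Premium plan
Overall: the Basic plan 108/244 = 44.3%, the Premium plan 191/354 = 54.0% → the Premium plan
The Premium plan wins overall and in every signup group — no reversal.

No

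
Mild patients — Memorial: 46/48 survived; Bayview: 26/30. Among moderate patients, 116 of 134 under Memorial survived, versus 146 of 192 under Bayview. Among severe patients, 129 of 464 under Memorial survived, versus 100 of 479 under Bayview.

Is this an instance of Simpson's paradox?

No

Mild: Memorial 46/48 = 95.8%, Bayview 26/30 = 86.7% → Memorial
Moderate: Memorial 116/134 = 86.6%, Bayview 146/192 = 76.0% → Memorial
Severe: Memorial 129/464 = 27.8%, Bayview 100/479 = 20.9% → Memorial
Overall: Memorial 291/646 = 45.0%, Bayview 272/701 = 38.8% → Memorial
Memorial wins overall and in every case group — no reversal.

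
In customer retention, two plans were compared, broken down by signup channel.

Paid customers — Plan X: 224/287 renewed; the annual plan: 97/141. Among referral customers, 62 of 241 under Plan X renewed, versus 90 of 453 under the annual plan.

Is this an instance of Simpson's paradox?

Paid: Plan X 224/287 = 78.0%, the annual plan 97/141 = 68.8% → Plan X
Referral: Plan X 62/241 = 25.7%, the annual plan 90/453 = 19.9% → Plan X
Overall: Plan X 286/528 = 54.2%, the annual plan 187/594 = 31.5% → Plan X
Plan X wins overall and in every signup group — no reversal.

No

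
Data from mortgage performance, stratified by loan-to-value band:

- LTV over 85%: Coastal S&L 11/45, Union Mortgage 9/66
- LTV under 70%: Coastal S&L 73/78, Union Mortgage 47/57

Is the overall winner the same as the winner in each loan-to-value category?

LTV over 85%: Coastal S&L 11/45 = 24.4%, Union Mortgage 9/66 = 13.6% → Coastal S&L
LTV under 70%: Coastal S&L 73/78 = 93.6%, Union Mortgage 47/57 = 82.5% → Coastal S&L
Overall: Coastal S&L 84/123 = 68.3%, Union Mortgage 56/123 = 45.5% → Coastal S&L
Coastal S&L wins overall and in every loan-to-value group — no reversal.

Yes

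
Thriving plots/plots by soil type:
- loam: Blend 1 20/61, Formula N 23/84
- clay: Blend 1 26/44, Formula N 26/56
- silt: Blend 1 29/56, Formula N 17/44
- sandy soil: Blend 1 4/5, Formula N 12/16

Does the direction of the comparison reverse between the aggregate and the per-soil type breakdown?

No

Loam: Blend 1 20/61 = 32.8%, Formula N 23/84 = 27.4% → Blend 1
Clay: Blend 1 26/44 = 59.1%, Formula N 26/56 = 46.4% → Blend 1
Silt: Blend 1 29/56 = 51.8%, Formula N 17/44 = 38.6% → Blend 1
Sandy soil: Blend 1 4/5 = 80.0%, Formula N 12/16 = 75.0% → Blend 1
Overall: Blend 1 79/166 = 47.6%, Formula N 78/200 = 39.0% → Blend 1
Blend 1 wins overall and in every soil group — no reversal.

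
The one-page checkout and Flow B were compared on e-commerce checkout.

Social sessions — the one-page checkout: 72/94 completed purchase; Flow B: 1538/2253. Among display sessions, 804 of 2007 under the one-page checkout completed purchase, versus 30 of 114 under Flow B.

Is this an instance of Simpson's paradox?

Social: the one-page checkout 72/94 = 76.6%, Flow B 1538/2253 = 68.3% → the one-page checkout
Display: the one-page checkout 804/2007 = 40.1%, Flow B 30/114 = 26.3% → the one-page checkout
Overall: the one-page checkout 876/2101 = 41.7%, Flow B 1568/2367 = 66.2% → Flow B
The one-page checkout wins each traffic group but Flow B wins overall — the comparison reverses. The one-page checkout's sessions skew toward display, which has a lower base rate.

Yes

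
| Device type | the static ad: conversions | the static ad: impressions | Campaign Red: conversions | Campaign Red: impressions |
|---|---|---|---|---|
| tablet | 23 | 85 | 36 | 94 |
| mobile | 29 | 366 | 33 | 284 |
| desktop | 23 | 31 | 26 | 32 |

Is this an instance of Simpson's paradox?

Tablet: the static ad 23/85 = 27.1%, Campaign Red 36/94 = 38.3% → Campaign Red
Mobile: the static ad 29/366 = 7.9%, Campaign Red 33/284 = 11.6% → Campaign Red
Desktop: the static ad 23/31 = 74.2%, Campaign Red 26/32 = 81.2% → Campaign Red
Overall: the static ad 75/482 = 15.6%, Campaign Red 95/410 = 23.2% → Campaign Red
Campaign Red wins overall and in every device group — no reversal.

No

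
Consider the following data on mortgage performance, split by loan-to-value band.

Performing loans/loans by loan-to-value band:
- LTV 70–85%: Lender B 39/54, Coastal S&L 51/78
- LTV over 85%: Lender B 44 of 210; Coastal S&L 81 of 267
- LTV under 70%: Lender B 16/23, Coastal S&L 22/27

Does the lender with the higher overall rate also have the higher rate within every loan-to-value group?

No

LTV 70–85%: Lender B 39/54 = 72.2%, Coastal S&L 51/78 = 65.4% → Lender B
LTV over 85%: Lender B 44/210 = 21.0%, Coastal S&L 81/267 = 30.3% → Coastal S&L
LTV under 70%: Lender B 16/23 = 69.6%, Coastal S&L 22/27 = 81.5% → Coastal S&L
Overall: Lender B 99/287 = 34.5%, Coastal S&L 154/372 = 41.4% → Coastal S&L
Neither sweeps: Lender B wins 1 of 3 groups, Coastal S&L wins 2. Coastal S&L wins overall but not every group — no Simpson reversal.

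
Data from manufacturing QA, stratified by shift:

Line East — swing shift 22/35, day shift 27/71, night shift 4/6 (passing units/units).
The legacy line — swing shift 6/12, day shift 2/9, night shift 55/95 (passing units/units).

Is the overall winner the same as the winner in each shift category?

Swing shift: Line East 22/35 = 62.9%, the legacy line 6/12 = 50.0% → Line East
Day shift: Line East 27/71 = 38.0%, the legacy line 2/9 = 22.2% → Line East
Night shift: Line East 4/6 = 66.7%, the legacy line 55/95 = 57.9% → Line East
Overall: Line East 53/112 = 47.3%, the legacy line 63/116 = 54.3% → the legacy line
Line East wins each shift group but the legacy line wins overall — the comparison reverses. Line East's units skew toward day shift, which has a lower base rate.

No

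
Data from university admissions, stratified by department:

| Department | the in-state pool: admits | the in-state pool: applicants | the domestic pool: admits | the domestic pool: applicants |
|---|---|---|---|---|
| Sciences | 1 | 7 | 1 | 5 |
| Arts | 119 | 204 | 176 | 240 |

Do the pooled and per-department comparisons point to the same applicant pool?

Sciences: the in-state pool 1/7 = 14.3%, the domestic pool 1/5 = 20.0% → the domestic pool
Arts: the in-state pool 119/204 = 58.3%, the domestic pool 176/240 = 73.3% → the domestic pool
Overall: the in-state pool 120/211 = 56.9%, the domestic pool 177/245 = 72.2% → the domestic pool
The domestic pool wins overall and in every department group — no reversal.

Yes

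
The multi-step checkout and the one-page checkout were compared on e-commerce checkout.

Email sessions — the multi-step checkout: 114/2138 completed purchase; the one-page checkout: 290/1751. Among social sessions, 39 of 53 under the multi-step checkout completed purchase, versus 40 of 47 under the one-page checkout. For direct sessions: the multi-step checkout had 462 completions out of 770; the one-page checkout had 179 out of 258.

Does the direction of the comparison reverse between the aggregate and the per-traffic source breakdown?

No

Email: the multi-step checkout 114/2138 = 5.3%, the one-page checkout 290/1751 = 16.6% → the one-page checkout
Social: the multi-step checkout 39/53 = 73.6%, the one-page checkout 40/47 = 85.1% → the one-page checkout
Direct: the multi-step checkout 462/770 = 60.0%, the one-page checkout 179/258 = 69.4% → the one-page checkout
Overall: the multi-step checkout 615/2961 = 20.8%, the one-page checkout 509/2056 = 24.8% → the one-page checkout
The one-page checkout wins overall and in every traffic group — no reversal.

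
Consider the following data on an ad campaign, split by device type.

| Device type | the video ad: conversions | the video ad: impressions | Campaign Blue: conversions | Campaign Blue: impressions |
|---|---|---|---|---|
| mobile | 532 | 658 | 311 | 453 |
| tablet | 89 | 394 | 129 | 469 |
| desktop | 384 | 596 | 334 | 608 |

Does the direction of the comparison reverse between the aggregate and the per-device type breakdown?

Mobile: the video ad 532/658 = 80.9%, Campaign Blue 311/453 = 68.7% → the video ad
Tablet: the video ad 89/394 = 22.6%, Campaign Blue 129/469 = 27.5% → Campaign Blue
Desktop: the video ad 384/596 = 64.4%, Campaign Blue 334/608 = 54.9% → the video ad
Overall: the video ad 1005/1648 = 61.0%, Campaign Blue 774/1530 = 50.6% → the video ad
Neither sweeps: the video ad wins 2 of 3 groups, Campaign Blue wins 1. The video ad wins overall but not every group — no Simpson reversal.

No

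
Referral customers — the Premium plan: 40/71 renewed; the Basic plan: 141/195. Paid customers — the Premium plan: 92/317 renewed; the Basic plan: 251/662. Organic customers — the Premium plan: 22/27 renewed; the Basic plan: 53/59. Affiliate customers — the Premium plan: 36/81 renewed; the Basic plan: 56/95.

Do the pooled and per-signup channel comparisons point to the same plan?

Referral: the Premium plan 40/71 = 56.3%, the Basic plan 141/195 = 72.3% → the Basic plan
Paid: the Premium plan 92/317 = 29.0%, the Basic plan 251/662 = 37.9% → the Basic plan
Organic: the Premium plan 22/27 = 81.5%, the Basic plan 53/59 = 89.8% → the Basic plan
Affiliate: the Premium plan 36/81 = 44.4%, the Basic plan 56/95 = 58.9% → the Basic plan
Overall: the Premium plan 190/496 = 38.3%, the Basic plan 501/1011 = 49.6% → the Basic plan
The Basic plan wins overall and in every signup group — no reversal.

Yes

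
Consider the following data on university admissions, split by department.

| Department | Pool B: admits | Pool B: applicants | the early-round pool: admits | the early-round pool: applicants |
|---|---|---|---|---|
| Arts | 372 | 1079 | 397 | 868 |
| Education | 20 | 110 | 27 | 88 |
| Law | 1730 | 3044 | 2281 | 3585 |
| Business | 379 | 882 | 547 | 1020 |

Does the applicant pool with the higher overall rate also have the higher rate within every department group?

Arts: Pool B 372/1079 = 34.5%, the early-round pool 397/868 = 45.7% → the early-round pool
Education: Pool B 20/110 = 18.2%, the early-round pool 27/88 = 30.7% → the early-round pool
Law: Pool B 1730/3044 = 56.8%, the early-round pool 2281/3585 = 63.6% → the early-round pool
Business: Pool B 379/882 = 43.0%, the early-round pool 547/1020 = 53.6% → the early-round pool
Overall: Pool B 2501/5115 = 48.9%, the early-round pool 3252/5561 = 58.5% → the early-round pool
The early-round pool wins overall and in every department group — no reversal.

Yes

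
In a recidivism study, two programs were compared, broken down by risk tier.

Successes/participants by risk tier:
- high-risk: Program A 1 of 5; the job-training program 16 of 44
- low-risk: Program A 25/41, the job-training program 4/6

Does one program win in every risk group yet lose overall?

Yes

High-risk: Program A 1/5 = 20.0%, the job-training program 16/44 = 36.4% → the job-training program
Low-risk: Program A 25/41 = 61.0%, the job-training program 4/6 = 66.7% → the job-training program
Overall: Program A 26/46 = 56.5%, the job-training program 20/50 = 40.0% → Program A
The job-training program wins each risk group but Program A wins overall — the comparison reverses. The job-training program's participants skew toward high-risk, which has a lower base rate.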